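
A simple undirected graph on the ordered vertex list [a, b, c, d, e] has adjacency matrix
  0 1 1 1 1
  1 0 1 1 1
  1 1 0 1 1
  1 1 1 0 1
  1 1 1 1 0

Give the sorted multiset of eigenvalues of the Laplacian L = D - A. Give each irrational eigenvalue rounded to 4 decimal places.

Each diagonal entry of L is the vertex degree and each off-diagonal entry is -1 where an edge is present, 0 otherwise; in the order [a, b, c, d, e] the diagonal is [4, 4, 4, 4, 4]. L is symmetric positive semidefinite, so every eigenvalue is real and nonnegative.

[0, 5, 5, 5, 5]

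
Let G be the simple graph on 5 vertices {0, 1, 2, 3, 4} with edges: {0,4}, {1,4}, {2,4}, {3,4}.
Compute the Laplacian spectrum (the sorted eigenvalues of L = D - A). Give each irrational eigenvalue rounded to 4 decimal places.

[0, 1, 1, 1, 5]

With the vertex order [0, 1, 2, 3, 4], the degrees are [1, 1, 1, 1, 4], giving D = diag(1, 1, 1, 1, 4) and L = D - A. L is symmetric positive semidefinite, so every eigenvalue is real and nonnegative. By the matrix-tree theorem the graph has (1/5) * product of the nonzero eigenvalues = 1 spanning tree. There is one zero in the spectrum, matching the 1 component.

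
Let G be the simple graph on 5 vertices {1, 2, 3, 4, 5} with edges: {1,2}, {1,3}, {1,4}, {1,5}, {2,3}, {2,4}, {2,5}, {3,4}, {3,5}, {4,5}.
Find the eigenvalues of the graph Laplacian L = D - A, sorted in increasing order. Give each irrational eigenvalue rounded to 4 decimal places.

[0, 5, 5, 5, 5]

With the vertex order [1, 2, 3, 4, 5], the degrees are [4, 4, 4, 4, 4], giving D = diag(4, 4, 4, 4, 4) and L = D - A. Since every row of L sums to 0, the all-ones vector is in the kernel and 0 is an eigenvalue. The single zero eigenvalue shows the graph is connected. By the matrix-tree theorem the graph has (1/5) * product of the nonzero eigenvalues = 125 spanning trees. The largest eigenvalue, 5, is at most the vertex count 5.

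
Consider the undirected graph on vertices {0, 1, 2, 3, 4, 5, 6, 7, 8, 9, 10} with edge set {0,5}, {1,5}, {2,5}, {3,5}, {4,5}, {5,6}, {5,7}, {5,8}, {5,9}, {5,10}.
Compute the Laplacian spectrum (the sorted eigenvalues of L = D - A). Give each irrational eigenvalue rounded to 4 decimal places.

[0, 1, 1, 1, 1, 1, 1, 1, 1, 1, 11]

Each diagonal entry of L is the vertex degree and each off-diagonal entry is -1 where an edge is present, 0 otherwise; in the order [0, 1, 2, 3, 4, 5, 6, 7, 8, 9, 10] the diagonal is [1, 1, 1, 1, 1, 10, 1, 1, 1, 1, 1]. The multiplicity of 0 as a Laplacian eigenvalue equals the number of connected components. The single zero eigenvalue shows the graph is connected. The largest eigenvalue, 11, is at most the vertex count 11.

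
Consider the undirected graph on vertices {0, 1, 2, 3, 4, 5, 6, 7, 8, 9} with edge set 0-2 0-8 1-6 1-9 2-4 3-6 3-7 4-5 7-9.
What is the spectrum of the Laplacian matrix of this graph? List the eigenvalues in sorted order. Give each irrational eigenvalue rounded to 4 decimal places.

Reading degrees in the order [0, 1, 2, 3, 4, 5, 6, 7, 8, 9] gives [2, 2, 2, 2, 2, 1, 2, 2, 1, 2]; set D = diag(2, 2, 2, 2, 2, 1, 2, 2, 1, 2) and form L = D - A. Diagonalising L (or applying a numerical eigensolver to the 10x10 matrix) gives the spectrum above. The 2 zero eigenvalues correspond to the 2 connected components. The largest eigenvalue, 3.6180, is at most the vertex count 10.

[0, 0, 0.3820, 1.3820, 1.3820, 1.3820, 2.6180, 3.6180, 3.6180, 3.6180]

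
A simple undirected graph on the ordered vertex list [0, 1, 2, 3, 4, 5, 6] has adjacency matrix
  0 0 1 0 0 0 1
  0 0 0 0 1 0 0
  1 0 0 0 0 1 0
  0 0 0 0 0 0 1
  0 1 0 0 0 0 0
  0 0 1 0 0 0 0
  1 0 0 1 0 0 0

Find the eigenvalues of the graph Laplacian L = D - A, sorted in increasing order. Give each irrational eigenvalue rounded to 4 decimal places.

[0, 0, 0.3820, 1.3820, 2, 2.6180, 3.6180]

Each diagonal entry of L is the vertex degree and each off-diagonal entry is -1 where an edge is present, 0 otherwise; in the order [0, 1, 2, 3, 4, 5, 6] the diagonal is [2, 1, 2, 1, 1, 1, 2]. L is symmetric positive semidefinite, so every eigenvalue is real and nonnegative. The 2 zero eigenvalues correspond to the 2 connected components. The eigenvalues sum to 10, which equals trace(L) = 2|E|. The largest eigenvalue, 3.6180, is at most the vertex count 7.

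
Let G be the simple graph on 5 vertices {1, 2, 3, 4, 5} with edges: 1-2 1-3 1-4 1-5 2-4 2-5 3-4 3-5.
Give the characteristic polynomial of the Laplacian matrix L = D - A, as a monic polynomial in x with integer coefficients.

With the vertex order [1, 2, 3, 4, 5], the degrees are [4, 3, 3, 3, 3], giving D = diag(4, 3, 3, 3, 3) and L = D - A. L has integer entries, so p(x) = det(xI - L) has integer coefficients. Expanding the determinant yields x^5 - 16x^4 + 94x^3 - 240x^2 + 225x. Since p(0) = det(-L) = 0, x divides p(x). The largest eigenvalue, 5, is at most the vertex count 5.

x^5 - 16x^4 + 94x^3 - 240x^2 + 225x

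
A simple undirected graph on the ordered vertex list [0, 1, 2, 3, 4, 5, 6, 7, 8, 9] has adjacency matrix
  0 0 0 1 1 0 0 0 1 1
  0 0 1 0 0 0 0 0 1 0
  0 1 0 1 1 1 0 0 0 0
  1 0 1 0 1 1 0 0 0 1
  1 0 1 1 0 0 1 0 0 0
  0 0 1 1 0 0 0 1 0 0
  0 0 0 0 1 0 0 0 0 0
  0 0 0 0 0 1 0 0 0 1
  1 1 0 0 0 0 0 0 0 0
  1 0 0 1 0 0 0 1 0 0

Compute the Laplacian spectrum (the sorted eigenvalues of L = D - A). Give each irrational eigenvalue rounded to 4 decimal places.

Each diagonal entry of L is the vertex degree and each off-diagonal entry is -1 where an edge is present, 0 otherwise; in the order [0, 1, 2, 3, 4, 5, 6, 7, 8, 9] the diagonal is [4, 2, 4, 5, 4, 3, 1, 2, 2, 3]. Since every row of L sums to 0, the all-ones vector is in the kernel and 0 is an eigenvalue. The single zero eigenvalue shows the graph is connected. The largest eigenvalue, 6.2654, is at most the vertex count 10. By the matrix-tree theorem the graph has (1/10) * product of the nonzero eigenvalues = 660 spanning trees.

[0, 0.7454, 0.9141, 2, 2.1743, 3, 4.0521, 5, 5.8486, 6.2654]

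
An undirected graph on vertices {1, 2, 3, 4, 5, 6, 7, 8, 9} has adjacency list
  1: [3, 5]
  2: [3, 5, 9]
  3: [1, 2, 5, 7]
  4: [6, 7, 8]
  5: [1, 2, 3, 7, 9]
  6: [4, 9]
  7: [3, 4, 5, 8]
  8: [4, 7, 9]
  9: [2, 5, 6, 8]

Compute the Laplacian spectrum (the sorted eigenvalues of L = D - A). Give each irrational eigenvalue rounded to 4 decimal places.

Reading degrees in the order [1, 2, 3, 4, 5, 6, 7, 8, 9] gives [2, 3, 4, 3, 5, 2, 4, 3, 4]; set D = diag(2, 3, 4, 3, 5, 2, 4, 3, 4) and form L = D - A. Since every row of L sums to 0, the all-ones vector is in the kernel and 0 is an eigenvalue. The eigenvalues sum to 30, which equals trace(L) = 2|E|.

[0, 0.9846, 2.0822, 2.2411, 3.3892, 4.1981, 5, 5.6657, 6.4391]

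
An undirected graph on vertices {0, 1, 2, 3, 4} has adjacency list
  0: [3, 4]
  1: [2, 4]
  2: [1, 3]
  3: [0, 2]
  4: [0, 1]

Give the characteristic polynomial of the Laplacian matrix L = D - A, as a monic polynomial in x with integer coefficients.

With the vertex order [0, 1, 2, 3, 4], the degrees are [2, 2, 2, 2, 2], giving D = diag(2, 2, 2, 2, 2) and L = D - A. Computing det(xI - L) by cofactor expansion (or equivalently via sum-over-permutations) gives x^5 - 10x^4 + 35x^3 - 50x^2 + 25x. The constant term is 0 because L is singular (the all-ones vector lies in its kernel).

x^5 - 10x^4 + 35x^3 - 50x^2 + 25x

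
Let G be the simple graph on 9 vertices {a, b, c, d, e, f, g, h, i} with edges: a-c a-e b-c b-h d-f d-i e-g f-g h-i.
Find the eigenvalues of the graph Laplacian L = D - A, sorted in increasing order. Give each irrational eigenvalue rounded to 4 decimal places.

[0, 0.4679, 0.4679, 1.6527, 1.6527, 3, 3, 3.8794, 3.8794]

Reading degrees in the order [a, b, c, d, e, f, g, h, i] gives [2, 2, 2, 2, 2, 2, 2, 2, 2]; set D = diag(2, 2, 2, 2, 2, 2, 2, 2, 2) and form L = D - A. Since every row of L sums to 0, the all-ones vector is in the kernel and 0 is an eigenvalue. The eigenvalues sum to 18, which equals trace(L) = 2|E|. By the matrix-tree theorem the graph has (1/9) * product of the nonzero eigenvalues = 9 spanning trees.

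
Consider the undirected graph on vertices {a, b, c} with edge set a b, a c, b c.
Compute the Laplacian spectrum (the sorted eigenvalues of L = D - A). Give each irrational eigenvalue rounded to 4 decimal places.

Reading degrees in the order [a, b, c] gives [2, 2, 2]; set D = diag(2, 2, 2) and form L = D - A. Diagonalising L (or applying a numerical eigensolver to the 3x3 matrix) gives the spectrum above. There is one zero in the spectrum, matching the 1 component.

[0, 3, 3]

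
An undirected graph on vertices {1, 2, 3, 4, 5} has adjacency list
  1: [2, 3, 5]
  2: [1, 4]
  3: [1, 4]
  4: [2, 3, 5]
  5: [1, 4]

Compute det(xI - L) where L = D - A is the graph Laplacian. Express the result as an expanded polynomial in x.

With the vertex order [1, 2, 3, 4, 5], the degrees are [3, 2, 2, 3, 2], giving D = diag(3, 2, 2, 3, 2) and L = D - A. L has integer entries, so p(x) = det(xI - L) has integer coefficients. Expanding the determinant yields x^5 - 12x^4 + 51x^3 - 92x^2 + 60x. The constant term is 0 because L is singular (the all-ones vector lies in its kernel).

x^5 - 12x^4 + 51x^3 - 92x^2 + 60x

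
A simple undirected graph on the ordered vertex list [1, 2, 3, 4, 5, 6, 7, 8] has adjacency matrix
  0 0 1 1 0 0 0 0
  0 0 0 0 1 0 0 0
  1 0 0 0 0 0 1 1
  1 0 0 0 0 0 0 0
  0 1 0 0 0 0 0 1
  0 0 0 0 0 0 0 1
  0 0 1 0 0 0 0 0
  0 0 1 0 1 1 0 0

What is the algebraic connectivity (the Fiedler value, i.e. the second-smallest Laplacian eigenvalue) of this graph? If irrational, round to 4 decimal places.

0.2509

Reading degrees in the order [1, 2, 3, 4, 5, 6, 7, 8] gives [2, 1, 3, 1, 2, 1, 1, 3]; set D = diag(2, 1, 3, 1, 2, 1, 1, 3) and form L = D - A. Computing the eigenvalues of L and sorting gives [0, 0.2509, 0.5858, 0.7287, 2, 2.3349, 3.4142, 4.6855]. The Fiedler value lambda_2 = 0.2509 is strictly positive, so the graph is connected. There is one zero in the spectrum, matching the 1 component.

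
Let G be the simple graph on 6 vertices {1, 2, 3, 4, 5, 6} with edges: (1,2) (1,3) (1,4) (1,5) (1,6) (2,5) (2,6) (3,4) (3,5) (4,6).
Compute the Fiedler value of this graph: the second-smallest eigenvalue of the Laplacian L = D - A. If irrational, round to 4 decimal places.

Reading degrees in the order [1, 2, 3, 4, 5, 6] gives [5, 3, 3, 3, 3, 3]; set D = diag(5, 3, 3, 3, 3, 3) and form L = D - A. The sorted Laplacian eigenvalues are [0, 2.3820, 2.3820, 4.6180, 4.6180, 6]; the algebraic connectivity is the second entry, 2.3820. The largest eigenvalue, 6, is at most the vertex count 6. There is one zero in the spectrum, matching the 1 component.

2.3820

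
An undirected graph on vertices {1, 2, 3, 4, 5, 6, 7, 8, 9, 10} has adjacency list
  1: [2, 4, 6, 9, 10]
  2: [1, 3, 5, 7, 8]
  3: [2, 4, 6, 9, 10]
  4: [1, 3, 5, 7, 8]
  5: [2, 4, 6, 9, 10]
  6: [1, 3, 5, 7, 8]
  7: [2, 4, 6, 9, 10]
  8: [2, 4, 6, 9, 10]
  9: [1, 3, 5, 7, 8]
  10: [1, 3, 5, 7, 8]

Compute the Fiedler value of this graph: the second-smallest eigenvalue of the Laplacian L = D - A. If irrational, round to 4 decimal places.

Reading degrees in the order [1, 2, 3, 4, 5, 6, 7, 8, 9, 10] gives [5, 5, 5, 5, 5, 5, 5, 5, 5, 5]; set D = diag(5, 5, 5, 5, 5, 5, 5, 5, 5, 5) and form L = D - A. The sorted Laplacian eigenvalues are [0, 5, 5, 5, 5, 5, 5, 5, 5, 10]; the algebraic connectivity is the second entry, 5. The largest eigenvalue, 10, is at most the vertex count 10.

5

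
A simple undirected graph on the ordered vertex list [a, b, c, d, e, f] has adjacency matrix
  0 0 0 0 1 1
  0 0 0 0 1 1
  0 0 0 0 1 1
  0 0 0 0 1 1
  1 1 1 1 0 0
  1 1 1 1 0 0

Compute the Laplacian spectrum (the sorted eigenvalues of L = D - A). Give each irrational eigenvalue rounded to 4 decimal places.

[0, 2, 2, 2, 4, 6]

Each diagonal entry of L is the vertex degree and each off-diagonal entry is -1 where an edge is present, 0 otherwise; in the order [a, b, c, d, e, f] the diagonal is [2, 2, 2, 2, 4, 4]. The multiplicity of 0 as a Laplacian eigenvalue equals the number of connected components. The single zero eigenvalue shows the graph is connected. The largest eigenvalue, 6, is at most the vertex count 6.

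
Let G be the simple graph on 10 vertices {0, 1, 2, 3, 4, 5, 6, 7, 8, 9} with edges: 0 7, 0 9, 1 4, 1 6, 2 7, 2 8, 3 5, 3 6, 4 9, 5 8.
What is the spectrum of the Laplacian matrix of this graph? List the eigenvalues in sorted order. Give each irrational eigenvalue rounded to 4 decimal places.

[0, 0.3820, 0.3820, 1.3820, 1.3820, 2.6180, 2.6180, 3.6180, 3.6180, 4]

Each diagonal entry of L is the vertex degree and each off-diagonal entry is -1 where an edge is present, 0 otherwise; in the order [0, 1, 2, 3, 4, 5, 6, 7, 8, 9] the diagonal is [2, 2, 2, 2, 2, 2, 2, 2, 2, 2]. L is symmetric positive semidefinite, so every eigenvalue is real and nonnegative. The single zero eigenvalue shows the graph is connected. By the matrix-tree theorem the graph has (1/10) * product of the nonzero eigenvalues = 10 spanning trees. There is one zero in the spectrum, matching the 1 component.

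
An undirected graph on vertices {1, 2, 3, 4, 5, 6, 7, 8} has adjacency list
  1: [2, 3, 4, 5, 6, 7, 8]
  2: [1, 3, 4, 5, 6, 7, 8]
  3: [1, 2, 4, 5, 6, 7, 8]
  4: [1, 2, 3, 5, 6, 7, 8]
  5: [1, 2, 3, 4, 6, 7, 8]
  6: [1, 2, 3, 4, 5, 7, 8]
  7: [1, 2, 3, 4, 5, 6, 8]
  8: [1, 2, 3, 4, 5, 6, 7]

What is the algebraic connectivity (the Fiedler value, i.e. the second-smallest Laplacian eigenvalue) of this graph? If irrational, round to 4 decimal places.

8

With the vertex order [1, 2, 3, 4, 5, 6, 7, 8], the degrees are [7, 7, 7, 7, 7, 7, 7, 7], giving D = diag(7, 7, 7, 7, 7, 7, 7, 7) and L = D - A. Computing the eigenvalues of L and sorting gives [0, 8, 8, 8, 8, 8, 8, 8]. The Fiedler value lambda_2 = 8 is strictly positive, so the graph is connected. There is one zero in the spectrum, matching the 1 component.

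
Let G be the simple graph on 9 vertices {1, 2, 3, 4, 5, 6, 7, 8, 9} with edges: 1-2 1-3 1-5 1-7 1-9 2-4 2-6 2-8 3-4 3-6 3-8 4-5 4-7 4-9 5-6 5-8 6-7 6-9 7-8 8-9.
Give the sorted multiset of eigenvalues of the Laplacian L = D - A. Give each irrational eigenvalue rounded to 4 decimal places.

[0, 4, 4, 4, 4, 5, 5, 5, 9]

Each diagonal entry of L is the vertex degree and each off-diagonal entry is -1 where an edge is present, 0 otherwise; in the order [1, 2, 3, 4, 5, 6, 7, 8, 9] the diagonal is [5, 4, 4, 5, 4, 5, 4, 5, 4]. L is symmetric positive semidefinite, so every eigenvalue is real and nonnegative. The single zero eigenvalue shows the graph is connected. By the matrix-tree theorem the graph has (1/9) * product of the nonzero eigenvalues = 32000 spanning trees.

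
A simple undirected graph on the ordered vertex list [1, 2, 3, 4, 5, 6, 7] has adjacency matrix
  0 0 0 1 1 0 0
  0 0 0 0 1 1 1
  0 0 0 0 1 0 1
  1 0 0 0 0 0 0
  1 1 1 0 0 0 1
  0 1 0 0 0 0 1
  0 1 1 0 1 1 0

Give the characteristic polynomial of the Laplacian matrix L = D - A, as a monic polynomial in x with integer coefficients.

With the vertex order [1, 2, 3, 4, 5, 6, 7], the degrees are [2, 3, 2, 1, 4, 2, 4], giving D = diag(2, 3, 2, 1, 4, 2, 4) and L = D - A. L has integer entries, so p(x) = det(xI - L) has integer coefficients. Expanding the determinant yields x^7 - 18x^6 + 126x^5 - 432x^4 + 747x^3 - 590x^2 + 147x. The constant term is 0 because L is singular (the all-ones vector lies in its kernel). The eigenvalues sum to 18, which equals trace(L) = 2|E|.

x^7 - 18x^6 + 126x^5 - 432x^4 + 747x^3 - 590x^2 + 147x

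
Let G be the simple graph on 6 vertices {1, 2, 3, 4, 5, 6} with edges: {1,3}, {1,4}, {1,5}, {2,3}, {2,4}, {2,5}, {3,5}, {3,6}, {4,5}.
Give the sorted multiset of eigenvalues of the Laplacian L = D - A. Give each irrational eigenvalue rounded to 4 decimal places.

Each diagonal entry of L is the vertex degree and each off-diagonal entry is -1 where an edge is present, 0 otherwise; in the order [1, 2, 3, 4, 5, 6] the diagonal is [3, 3, 4, 3, 4, 1]. Diagonalising L (or applying a numerical eigensolver to the 6x6 matrix) gives the spectrum above. The single zero eigenvalue shows the graph is connected. The largest eigenvalue, 5.5141, is at most the vertex count 6.

[0, 0.9139, 3, 3.5720, 5, 5.5141]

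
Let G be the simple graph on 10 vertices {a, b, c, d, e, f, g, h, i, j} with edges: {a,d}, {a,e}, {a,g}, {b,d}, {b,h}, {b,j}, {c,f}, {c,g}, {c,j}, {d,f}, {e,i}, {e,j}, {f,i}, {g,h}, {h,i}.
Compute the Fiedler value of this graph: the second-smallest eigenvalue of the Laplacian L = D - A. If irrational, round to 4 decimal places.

2

With the vertex order [a, b, c, d, e, f, g, h, i, j], the degrees are [3, 3, 3, 3, 3, 3, 3, 3, 3, 3], giving D = diag(3, 3, 3, 3, 3, 3, 3, 3, 3, 3) and L = D - A. Computing the eigenvalues of L and sorting gives [0, 2, 2, 2, 2, 2, 5, 5, 5, 5]. The Fiedler value lambda_2 = 2 is strictly positive, so the graph is connected.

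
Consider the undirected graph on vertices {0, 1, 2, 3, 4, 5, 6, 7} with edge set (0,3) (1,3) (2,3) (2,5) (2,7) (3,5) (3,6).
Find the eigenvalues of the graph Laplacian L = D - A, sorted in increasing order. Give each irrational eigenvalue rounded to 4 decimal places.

Each diagonal entry of L is the vertex degree and each off-diagonal entry is -1 where an edge is present, 0 otherwise; in the order [0, 1, 2, 3, 4, 5, 6, 7] the diagonal is [1, 1, 3, 5, 0, 2, 1, 1]. L is symmetric positive semidefinite, so every eigenvalue is real and nonnegative. The 2 zero eigenvalues correspond to the 2 connected components.

[0, 0, 0.5961, 1, 1, 1.5196, 3.8273, 6.0570]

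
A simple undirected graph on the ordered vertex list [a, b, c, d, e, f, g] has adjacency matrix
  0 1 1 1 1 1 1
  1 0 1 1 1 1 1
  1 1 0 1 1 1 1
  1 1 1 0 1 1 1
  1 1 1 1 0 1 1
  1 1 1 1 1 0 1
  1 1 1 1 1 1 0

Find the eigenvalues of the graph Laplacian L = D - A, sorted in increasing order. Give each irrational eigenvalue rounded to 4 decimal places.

Each diagonal entry of L is the vertex degree and each off-diagonal entry is -1 where an edge is present, 0 otherwise; in the order [a, b, c, d, e, f, g] the diagonal is [6, 6, 6, 6, 6, 6, 6]. L is symmetric positive semidefinite, so every eigenvalue is real and nonnegative. The single zero eigenvalue shows the graph is connected.

[0, 7, 7, 7, 7, 7, 7]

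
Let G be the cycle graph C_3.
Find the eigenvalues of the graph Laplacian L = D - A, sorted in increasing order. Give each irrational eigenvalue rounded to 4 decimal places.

[0, 3, 3]

The graph has 3 vertices and degree multiset [2, 2, 2]; D is the diagonal matrix of degrees and L = D - A. Diagonalising L (or applying a numerical eigensolver to the 3x3 matrix) gives the spectrum above. The eigenvalues sum to 6, which equals trace(L) = 2|E|.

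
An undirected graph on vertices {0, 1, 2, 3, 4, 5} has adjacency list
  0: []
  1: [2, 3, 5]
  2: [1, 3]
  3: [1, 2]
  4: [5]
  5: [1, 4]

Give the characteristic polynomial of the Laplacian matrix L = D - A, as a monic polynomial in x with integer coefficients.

x^6 - 10x^5 + 34x^4 - 44x^3 + 15x^2

With the vertex order [0, 1, 2, 3, 4, 5], the degrees are [0, 3, 2, 2, 1, 2], giving D = diag(0, 3, 2, 2, 1, 2) and L = D - A. Computing det(xI - L) by cofactor expansion (or equivalently via sum-over-permutations) gives x^6 - 10x^5 + 34x^4 - 44x^3 + 15x^2. The coefficient of x^5 equals -trace(L) = -10, matching the sum of degrees. The eigenvalues sum to 10, which equals trace(L) = 2|E|. There are 2 zeros in the spectrum, matching the 2 components.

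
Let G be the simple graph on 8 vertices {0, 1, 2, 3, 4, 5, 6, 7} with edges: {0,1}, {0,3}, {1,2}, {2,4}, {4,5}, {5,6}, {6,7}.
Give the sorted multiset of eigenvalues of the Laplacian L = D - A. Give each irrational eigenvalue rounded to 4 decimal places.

[0, 0.1522, 0.5858, 1.2346, 2, 2.7654, 3.4142, 3.8478]

Each diagonal entry of L is the vertex degree and each off-diagonal entry is -1 where an edge is present, 0 otherwise; in the order [0, 1, 2, 3, 4, 5, 6, 7] the diagonal is [2, 2, 2, 1, 2, 2, 2, 1]. L is symmetric positive semidefinite, so every eigenvalue is real and nonnegative. The single zero eigenvalue shows the graph is connected. The eigenvalues sum to 14, which equals trace(L) = 2|E|. The largest eigenvalue, 3.8478, is at most the vertex count 8.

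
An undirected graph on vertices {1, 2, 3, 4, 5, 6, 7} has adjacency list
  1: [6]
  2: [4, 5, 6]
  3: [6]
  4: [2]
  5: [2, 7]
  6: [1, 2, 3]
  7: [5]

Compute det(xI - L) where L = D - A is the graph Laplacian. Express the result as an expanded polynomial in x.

Reading degrees in the order [1, 2, 3, 4, 5, 6, 7] gives [1, 3, 1, 1, 2, 3, 1]; set D = diag(1, 3, 1, 1, 2, 3, 1) and form L = D - A. L has integer entries, so p(x) = det(xI - L) has integer coefficients. Expanding the determinant yields x^7 - 12x^6 + 53x^5 - 108x^4 + 105x^3 - 46x^2 + 7x. Since p(0) = det(-L) = 0, x divides p(x). By the matrix-tree theorem the graph has (1/7) * product of the nonzero eigenvalues = 1 spanning tree. The eigenvalues sum to 12, which equals trace(L) = 2|E|.

x^7 - 12x^6 + 53x^5 - 108x^4 + 105x^3 - 46x^2 + 7x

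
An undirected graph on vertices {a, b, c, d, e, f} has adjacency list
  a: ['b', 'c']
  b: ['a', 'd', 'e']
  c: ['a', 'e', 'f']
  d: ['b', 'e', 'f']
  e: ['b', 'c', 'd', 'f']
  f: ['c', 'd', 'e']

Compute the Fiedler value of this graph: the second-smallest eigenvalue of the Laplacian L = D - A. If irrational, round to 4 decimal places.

1.6972

With the vertex order [a, b, c, d, e, f], the degrees are [2, 3, 3, 3, 4, 3], giving D = diag(2, 3, 3, 3, 4, 3) and L = D - A. Computing the eigenvalues of L and sorting gives [0, 1.6972, 2.3820, 4, 4.6180, 5.3028]. The Fiedler value lambda_2 = 1.6972 is strictly positive, so the graph is connected. There is one zero in the spectrum, matching the 1 component.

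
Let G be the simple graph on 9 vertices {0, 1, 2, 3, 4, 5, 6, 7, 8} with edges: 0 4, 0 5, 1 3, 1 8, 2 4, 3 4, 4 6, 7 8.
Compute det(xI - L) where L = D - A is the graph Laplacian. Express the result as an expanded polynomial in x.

Each diagonal entry of L is the vertex degree and each off-diagonal entry is -1 where an edge is present, 0 otherwise; in the order [0, 1, 2, 3, 4, 5, 6, 7, 8] the diagonal is [2, 2, 1, 2, 4, 1, 1, 1, 2]. Computing det(xI - L) by cofactor expansion (or equivalently via sum-over-permutations) gives x^9 - 16x^8 + 102x^7 - 336x^6 + 619x^5 - 644x^4 + 363x^3 - 98x^2 + 9x. Since p(0) = det(-L) = 0, x divides p(x). By the matrix-tree theorem the graph has (1/9) * product of the nonzero eigenvalues = 1 spanning tree.

x^9 - 16x^8 + 102x^7 - 336x^6 + 619x^5 - 644x^4 + 363x^3 - 98x^2 + 9x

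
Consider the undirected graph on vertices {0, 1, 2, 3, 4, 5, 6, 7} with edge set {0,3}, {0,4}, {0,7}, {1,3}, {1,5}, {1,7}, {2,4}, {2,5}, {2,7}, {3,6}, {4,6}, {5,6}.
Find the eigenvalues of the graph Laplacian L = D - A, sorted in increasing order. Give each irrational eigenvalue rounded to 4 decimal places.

With the vertex order [0, 1, 2, 3, 4, 5, 6, 7], the degrees are [3, 3, 3, 3, 3, 3, 3, 3], giving D = diag(3, 3, 3, 3, 3, 3, 3, 3) and L = D - A. L is symmetric positive semidefinite, so every eigenvalue is real and nonnegative. The largest eigenvalue, 6, is at most the vertex count 8.

[0, 2, 2, 2, 4, 4, 4, 6]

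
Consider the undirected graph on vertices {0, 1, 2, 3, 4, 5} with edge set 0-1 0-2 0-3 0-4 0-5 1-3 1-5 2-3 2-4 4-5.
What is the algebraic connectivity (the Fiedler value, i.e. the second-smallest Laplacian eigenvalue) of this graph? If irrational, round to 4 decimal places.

Reading degrees in the order [0, 1, 2, 3, 4, 5] gives [5, 3, 3, 3, 3, 3]; set D = diag(5, 3, 3, 3, 3, 3) and form L = D - A. The smallest Laplacian eigenvalue is always 0. The next one, lambda_2 = 2.3820, measures how hard the graph is to disconnect: larger values mean better connectivity. The eigenvalues sum to 20, which equals trace(L) = 2|E|.

2.3820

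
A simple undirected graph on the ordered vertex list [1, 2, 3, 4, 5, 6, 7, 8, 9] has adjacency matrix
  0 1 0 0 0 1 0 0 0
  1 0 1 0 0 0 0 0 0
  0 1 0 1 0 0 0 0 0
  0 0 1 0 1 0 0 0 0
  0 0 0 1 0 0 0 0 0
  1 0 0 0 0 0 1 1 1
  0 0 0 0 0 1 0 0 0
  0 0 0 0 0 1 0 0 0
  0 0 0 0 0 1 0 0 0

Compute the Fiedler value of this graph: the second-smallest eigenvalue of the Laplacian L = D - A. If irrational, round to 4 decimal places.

0.1487

Reading degrees in the order [1, 2, 3, 4, 5, 6, 7, 8, 9] gives [2, 2, 2, 2, 1, 4, 1, 1, 1]; set D = diag(2, 2, 2, 2, 1, 4, 1, 1, 1) and form L = D - A. The sorted Laplacian eigenvalues are [0, 0.1487, 0.7169, 1, 1, 1.6629, 2.7405, 3.6330, 5.0980]; the algebraic connectivity is the second entry, 0.1487. The eigenvalues sum to 16, which equals trace(L) = 2|E|.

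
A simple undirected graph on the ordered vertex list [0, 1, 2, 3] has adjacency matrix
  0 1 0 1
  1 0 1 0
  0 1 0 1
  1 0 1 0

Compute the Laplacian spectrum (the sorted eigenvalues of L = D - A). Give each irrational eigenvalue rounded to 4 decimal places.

Reading degrees in the order [0, 1, 2, 3] gives [2, 2, 2, 2]; set D = diag(2, 2, 2, 2) and form L = D - A. L is symmetric positive semidefinite, so every eigenvalue is real and nonnegative. The largest eigenvalue, 4, is at most the vertex count 4. The eigenvalues sum to 8, which equals trace(L) = 2|E|.

[0, 2, 2, 4]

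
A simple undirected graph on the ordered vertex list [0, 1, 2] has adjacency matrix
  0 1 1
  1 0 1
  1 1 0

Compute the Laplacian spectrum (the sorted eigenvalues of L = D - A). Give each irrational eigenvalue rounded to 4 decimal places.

[0, 3, 3]

Reading degrees in the order [0, 1, 2] gives [2, 2, 2]; set D = diag(2, 2, 2) and form L = D - A. L is symmetric positive semidefinite, so every eigenvalue is real and nonnegative. The single zero eigenvalue shows the graph is connected. The largest eigenvalue, 3, is at most the vertex count 3.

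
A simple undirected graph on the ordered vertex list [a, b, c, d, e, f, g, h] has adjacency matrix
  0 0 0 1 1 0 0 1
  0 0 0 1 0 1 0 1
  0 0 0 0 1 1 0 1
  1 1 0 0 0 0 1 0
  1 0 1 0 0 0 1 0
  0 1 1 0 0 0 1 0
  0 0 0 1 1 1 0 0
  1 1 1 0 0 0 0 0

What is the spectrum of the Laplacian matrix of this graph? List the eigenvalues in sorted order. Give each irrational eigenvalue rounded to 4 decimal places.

Reading degrees in the order [a, b, c, d, e, f, g, h] gives [3, 3, 3, 3, 3, 3, 3, 3]; set D = diag(3, 3, 3, 3, 3, 3, 3, 3) and form L = D - A. Since every row of L sums to 0, the all-ones vector is in the kernel and 0 is an eigenvalue. The largest eigenvalue, 6, is at most the vertex count 8.

[0, 2, 2, 2, 4, 4, 4, 6]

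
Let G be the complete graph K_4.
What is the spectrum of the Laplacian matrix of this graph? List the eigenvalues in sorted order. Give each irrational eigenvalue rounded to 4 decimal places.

[0, 4, 4, 4]

The graph has 4 vertices and degree multiset [3, 3, 3, 3]; D is the diagonal matrix of degrees and L = D - A. L is symmetric positive semidefinite, so every eigenvalue is real and nonnegative. There is one zero in the spectrum, matching the 1 component. The largest eigenvalue, 4, is at most the vertex count 4.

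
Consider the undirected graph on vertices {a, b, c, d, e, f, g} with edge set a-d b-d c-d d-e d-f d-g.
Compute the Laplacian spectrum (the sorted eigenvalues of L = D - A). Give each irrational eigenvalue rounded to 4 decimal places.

[0, 1, 1, 1, 1, 1, 7]

Each diagonal entry of L is the vertex degree and each off-diagonal entry is -1 where an edge is present, 0 otherwise; in the order [a, b, c, d, e, f, g] the diagonal is [1, 1, 1, 6, 1, 1, 1]. Since every row of L sums to 0, the all-ones vector is in the kernel and 0 is an eigenvalue. The single zero eigenvalue shows the graph is connected. The eigenvalues sum to 12, which equals trace(L) = 2|E|. There is one zero in the spectrum, matching the 1 component.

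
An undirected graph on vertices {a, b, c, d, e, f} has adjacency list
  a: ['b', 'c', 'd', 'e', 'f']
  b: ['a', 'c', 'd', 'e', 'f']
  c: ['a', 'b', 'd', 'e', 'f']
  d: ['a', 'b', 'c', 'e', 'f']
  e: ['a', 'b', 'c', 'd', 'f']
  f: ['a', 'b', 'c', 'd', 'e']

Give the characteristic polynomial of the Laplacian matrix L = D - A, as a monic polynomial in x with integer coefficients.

x^6 - 30x^5 + 360x^4 - 2160x^3 + 6480x^2 - 7776x

With the vertex order [a, b, c, d, e, f], the degrees are [5, 5, 5, 5, 5, 5], giving D = diag(5, 5, 5, 5, 5, 5) and L = D - A. The eigenvalues of L are [0, 6, 6, 6, 6, 6]; the characteristic polynomial is the product of (x - lambda_i), which multiplies out to x^6 - 30x^5 + 360x^4 - 2160x^3 + 6480x^2 - 7776x. Since p(0) = det(-L) = 0, x divides p(x).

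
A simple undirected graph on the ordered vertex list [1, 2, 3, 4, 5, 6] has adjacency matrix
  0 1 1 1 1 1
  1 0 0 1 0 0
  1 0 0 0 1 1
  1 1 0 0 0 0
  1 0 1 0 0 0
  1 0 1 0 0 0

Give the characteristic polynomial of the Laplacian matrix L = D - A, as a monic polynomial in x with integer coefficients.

Each diagonal entry of L is the vertex degree and each off-diagonal entry is -1 where an edge is present, 0 otherwise; in the order [1, 2, 3, 4, 5, 6] the diagonal is [5, 2, 3, 2, 2, 2]. L has integer entries, so p(x) = det(xI - L) has integer coefficients. Expanding the determinant yields x^6 - 16x^5 + 95x^4 - 260x^3 + 324x^2 - 144x. Since p(0) = det(-L) = 0, x divides p(x). By the matrix-tree theorem the graph has (1/6) * product of the nonzero eigenvalues = 24 spanning trees.

x^6 - 16x^5 + 95x^4 - 260x^3 + 324x^2 - 144x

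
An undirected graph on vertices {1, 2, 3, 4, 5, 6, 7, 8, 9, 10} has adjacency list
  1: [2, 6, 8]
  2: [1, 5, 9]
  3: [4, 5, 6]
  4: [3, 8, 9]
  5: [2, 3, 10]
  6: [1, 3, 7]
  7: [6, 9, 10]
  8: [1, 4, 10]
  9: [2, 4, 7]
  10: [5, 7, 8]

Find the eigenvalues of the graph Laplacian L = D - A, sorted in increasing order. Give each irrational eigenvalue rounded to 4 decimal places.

With the vertex order [1, 2, 3, 4, 5, 6, 7, 8, 9, 10], the degrees are [3, 3, 3, 3, 3, 3, 3, 3, 3, 3], giving D = diag(3, 3, 3, 3, 3, 3, 3, 3, 3, 3) and L = D - A. Diagonalising L (or applying a numerical eigensolver to the 10x10 matrix) gives the spectrum above. The single zero eigenvalue shows the graph is connected. By the matrix-tree theorem the graph has (1/10) * product of the nonzero eigenvalues = 2000 spanning trees.

[0, 2, 2, 2, 2, 2, 5, 5, 5, 5]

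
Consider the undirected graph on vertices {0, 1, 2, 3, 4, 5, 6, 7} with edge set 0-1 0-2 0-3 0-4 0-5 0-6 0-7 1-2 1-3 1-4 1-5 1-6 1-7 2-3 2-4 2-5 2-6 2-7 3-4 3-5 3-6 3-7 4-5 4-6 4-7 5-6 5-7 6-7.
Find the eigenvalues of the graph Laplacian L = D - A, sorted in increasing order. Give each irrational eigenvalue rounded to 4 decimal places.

[0, 8, 8, 8, 8, 8, 8, 8]

With the vertex order [0, 1, 2, 3, 4, 5, 6, 7], the degrees are [7, 7, 7, 7, 7, 7, 7, 7], giving D = diag(7, 7, 7, 7, 7, 7, 7, 7) and L = D - A. The multiplicity of 0 as a Laplacian eigenvalue equals the number of connected components. The single zero eigenvalue shows the graph is connected. There is one zero in the spectrum, matching the 1 component. The eigenvalues sum to 56, which equals trace(L) = 2|E|.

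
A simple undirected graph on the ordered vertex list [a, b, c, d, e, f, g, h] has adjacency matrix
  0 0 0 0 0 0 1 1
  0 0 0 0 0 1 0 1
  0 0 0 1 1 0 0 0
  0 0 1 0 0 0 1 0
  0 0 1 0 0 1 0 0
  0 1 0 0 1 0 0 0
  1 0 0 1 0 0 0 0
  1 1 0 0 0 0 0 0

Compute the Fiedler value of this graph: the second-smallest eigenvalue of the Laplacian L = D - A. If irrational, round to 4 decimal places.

Each diagonal entry of L is the vertex degree and each off-diagonal entry is -1 where an edge is present, 0 otherwise; in the order [a, b, c, d, e, f, g, h] the diagonal is [2, 2, 2, 2, 2, 2, 2, 2]. Computing the eigenvalues of L and sorting gives [0, 0.5858, 0.5858, 2, 2, 3.4142, 3.4142, 4]. The Fiedler value lambda_2 = 0.5858 is strictly positive, so the graph is connected. The largest eigenvalue, 4, is at most the vertex count 8.

0.5858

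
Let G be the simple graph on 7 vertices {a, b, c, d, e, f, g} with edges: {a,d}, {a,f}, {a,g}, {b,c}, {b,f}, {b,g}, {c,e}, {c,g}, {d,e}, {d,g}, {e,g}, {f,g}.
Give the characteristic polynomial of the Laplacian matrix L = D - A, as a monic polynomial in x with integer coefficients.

x^7 - 24x^6 + 231x^5 - 1140x^4 + 3036x^3 - 4128x^2 + 2240x

Each diagonal entry of L is the vertex degree and each off-diagonal entry is -1 where an edge is present, 0 otherwise; in the order [a, b, c, d, e, f, g] the diagonal is [3, 3, 3, 3, 3, 3, 6]. Computing det(xI - L) by cofactor expansion (or equivalently via sum-over-permutations) gives x^7 - 24x^6 + 231x^5 - 1140x^4 + 3036x^3 - 4128x^2 + 2240x. Since p(0) = det(-L) = 0, x divides p(x).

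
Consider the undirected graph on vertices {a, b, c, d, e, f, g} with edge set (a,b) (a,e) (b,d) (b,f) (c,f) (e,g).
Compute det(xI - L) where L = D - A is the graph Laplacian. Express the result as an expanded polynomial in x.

x^7 - 12x^6 + 54x^5 - 114x^4 + 115x^3 - 50x^2 + 7x

Reading degrees in the order [a, b, c, d, e, f, g] gives [2, 3, 1, 1, 2, 2, 1]; set D = diag(2, 3, 1, 1, 2, 2, 1) and form L = D - A. L has integer entries, so p(x) = det(xI - L) has integer coefficients. Expanding the determinant yields x^7 - 12x^6 + 54x^5 - 114x^4 + 115x^3 - 50x^2 + 7x. Since p(0) = det(-L) = 0, x divides p(x). The eigenvalues sum to 12, which equals trace(L) = 2|E|.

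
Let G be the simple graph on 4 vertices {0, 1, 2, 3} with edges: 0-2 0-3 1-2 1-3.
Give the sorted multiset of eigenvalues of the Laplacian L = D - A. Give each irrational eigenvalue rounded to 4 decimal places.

[0, 2, 2, 4]

With the vertex order [0, 1, 2, 3], the degrees are [2, 2, 2, 2], giving D = diag(2, 2, 2, 2) and L = D - A. The multiplicity of 0 as a Laplacian eigenvalue equals the number of connected components. The single zero eigenvalue shows the graph is connected.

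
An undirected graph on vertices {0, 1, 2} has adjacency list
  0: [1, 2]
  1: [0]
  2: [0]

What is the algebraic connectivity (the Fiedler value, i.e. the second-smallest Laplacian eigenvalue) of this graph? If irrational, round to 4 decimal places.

1

Reading degrees in the order [0, 1, 2] gives [2, 1, 1]; set D = diag(2, 1, 1) and form L = D - A. Computing the eigenvalues of L and sorting gives [0, 1, 3]. The Fiedler value lambda_2 = 1 is strictly positive, so the graph is connected. There is one zero in the spectrum, matching the 1 component. The eigenvalues sum to 4, which equals trace(L) = 2|E|.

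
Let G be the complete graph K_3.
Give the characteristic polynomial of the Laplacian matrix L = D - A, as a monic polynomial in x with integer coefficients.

The graph has 3 vertices and degree multiset [2, 2, 2]; D is the diagonal matrix of degrees and L = D - A. The eigenvalues of L are [0, 3, 3]; the characteristic polynomial is the product of (x - lambda_i), which multiplies out to x^3 - 6x^2 + 9x. The coefficient of x^2 equals -trace(L) = -6, matching the sum of degrees. The largest eigenvalue, 3, is at most the vertex count 3.

x^3 - 6x^2 + 9x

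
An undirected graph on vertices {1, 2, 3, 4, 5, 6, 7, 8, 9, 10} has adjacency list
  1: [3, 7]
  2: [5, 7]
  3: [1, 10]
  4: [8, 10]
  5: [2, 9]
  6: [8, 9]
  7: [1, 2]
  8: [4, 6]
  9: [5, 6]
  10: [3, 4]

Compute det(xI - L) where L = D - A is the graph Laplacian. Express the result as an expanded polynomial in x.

x^10 - 20x^9 + 170x^8 - 800x^7 + 2275x^6 - 4004x^5 + 4290x^4 - 2640x^3 + 825x^2 - 100x

Reading degrees in the order [1, 2, 3, 4, 5, 6, 7, 8, 9, 10] gives [2, 2, 2, 2, 2, 2, 2, 2, 2, 2]; set D = diag(2, 2, 2, 2, 2, 2, 2, 2, 2, 2) and form L = D - A. Computing det(xI - L) by cofactor expansion (or equivalently via sum-over-permutations) gives x^10 - 20x^9 + 170x^8 - 800x^7 + 2275x^6 - 4004x^5 + 4290x^4 - 2640x^3 + 825x^2 - 100x. The constant term is 0 because L is singular (the all-ones vector lies in its kernel). The eigenvalues sum to 20, which equals trace(L) = 2|E|.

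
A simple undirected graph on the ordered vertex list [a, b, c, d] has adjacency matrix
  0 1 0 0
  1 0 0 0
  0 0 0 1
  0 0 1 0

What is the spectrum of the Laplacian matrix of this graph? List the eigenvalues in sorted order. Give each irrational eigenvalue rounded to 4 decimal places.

[0, 0, 2, 2]

Reading degrees in the order [a, b, c, d] gives [1, 1, 1, 1]; set D = diag(1, 1, 1, 1) and form L = D - A. L is symmetric positive semidefinite, so every eigenvalue is real and nonnegative. The 2 zero eigenvalues correspond to the 2 connected components. There are 2 zeros in the spectrum, matching the 2 components. The largest eigenvalue, 2, is at most the vertex count 4.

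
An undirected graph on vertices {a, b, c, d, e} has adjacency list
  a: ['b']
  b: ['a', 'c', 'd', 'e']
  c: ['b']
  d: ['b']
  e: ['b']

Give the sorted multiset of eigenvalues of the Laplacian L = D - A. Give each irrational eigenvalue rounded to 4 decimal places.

[0, 1, 1, 1, 5]

With the vertex order [a, b, c, d, e], the degrees are [1, 4, 1, 1, 1], giving D = diag(1, 4, 1, 1, 1) and L = D - A. L is symmetric positive semidefinite, so every eigenvalue is real and nonnegative. By the matrix-tree theorem the graph has (1/5) * product of the nonzero eigenvalues = 1 spanning tree.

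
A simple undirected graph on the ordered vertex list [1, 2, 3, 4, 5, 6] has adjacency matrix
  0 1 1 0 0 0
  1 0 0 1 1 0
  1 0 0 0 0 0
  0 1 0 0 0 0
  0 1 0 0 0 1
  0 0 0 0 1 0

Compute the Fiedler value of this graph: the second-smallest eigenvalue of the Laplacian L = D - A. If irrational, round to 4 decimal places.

Reading degrees in the order [1, 2, 3, 4, 5, 6] gives [2, 3, 1, 1, 2, 1]; set D = diag(2, 3, 1, 1, 2, 1) and form L = D - A. Computing the eigenvalues of L and sorting gives [0, 0.3820, 0.6972, 2, 2.6180, 4.3028]. The Fiedler value lambda_2 = 0.3820 is strictly positive, so the graph is connected. The largest eigenvalue, 4.3028, is at most the vertex count 6.

0.3820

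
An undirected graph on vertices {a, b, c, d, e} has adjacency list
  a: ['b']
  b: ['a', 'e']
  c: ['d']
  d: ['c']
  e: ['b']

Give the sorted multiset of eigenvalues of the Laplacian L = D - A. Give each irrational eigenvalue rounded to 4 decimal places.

Each diagonal entry of L is the vertex degree and each off-diagonal entry is -1 where an edge is present, 0 otherwise; in the order [a, b, c, d, e] the diagonal is [1, 2, 1, 1, 1]. L is symmetric positive semidefinite, so every eigenvalue is real and nonnegative. The 2 zero eigenvalues correspond to the 2 connected components.

[0, 0, 1, 2, 3]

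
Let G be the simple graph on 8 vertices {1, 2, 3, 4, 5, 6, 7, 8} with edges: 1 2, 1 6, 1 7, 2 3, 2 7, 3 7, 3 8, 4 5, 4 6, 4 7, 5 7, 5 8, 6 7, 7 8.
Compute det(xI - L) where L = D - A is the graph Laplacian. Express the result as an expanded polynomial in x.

Each diagonal entry of L is the vertex degree and each off-diagonal entry is -1 where an edge is present, 0 otherwise; in the order [1, 2, 3, 4, 5, 6, 7, 8] the diagonal is [3, 3, 3, 3, 3, 3, 7, 3]. L has integer entries, so p(x) = det(xI - L) has integer coefficients. Expanding the determinant yields x^8 - 28x^7 + 322x^6 - 1974x^5 + 6965x^4 - 14126x^3 + 15225x^2 - 6728x. The coefficient of x^7 equals -trace(L) = -28, matching the sum of degrees. The largest eigenvalue, 8, is at most the vertex count 8.

x^8 - 28x^7 + 322x^6 - 1974x^5 + 6965x^4 - 14126x^3 + 15225x^2 - 6728x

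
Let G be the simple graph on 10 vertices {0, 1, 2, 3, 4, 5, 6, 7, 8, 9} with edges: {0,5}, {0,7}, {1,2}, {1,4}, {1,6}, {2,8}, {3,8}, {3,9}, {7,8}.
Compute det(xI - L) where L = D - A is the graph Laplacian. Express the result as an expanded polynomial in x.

Each diagonal entry of L is the vertex degree and each off-diagonal entry is -1 where an edge is present, 0 otherwise; in the order [0, 1, 2, 3, 4, 5, 6, 7, 8, 9] the diagonal is [2, 3, 2, 2, 1, 1, 1, 2, 3, 1]. L has integer entries, so p(x) = det(xI - L) has integer coefficients. Expanding the determinant yields x^10 - 18x^9 + 134x^8 - 536x^7 + 1254x^6 - 1752x^5 + 1431x^4 - 638x^3 + 134x^2 - 10x. The coefficient of x^9 equals -trace(L) = -18, matching the sum of degrees. The largest eigenvalue, 4.5566, is at most the vertex count 10.

x^10 - 18x^9 + 134x^8 - 536x^7 + 1254x^6 - 1752x^5 + 1431x^4 - 638x^3 + 134x^2 - 10x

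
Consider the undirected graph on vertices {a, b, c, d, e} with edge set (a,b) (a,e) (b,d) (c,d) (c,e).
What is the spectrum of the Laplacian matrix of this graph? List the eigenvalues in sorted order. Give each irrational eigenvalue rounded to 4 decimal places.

Reading degrees in the order [a, b, c, d, e] gives [2, 2, 2, 2, 2]; set D = diag(2, 2, 2, 2, 2) and form L = D - A. Diagonalising L (or applying a numerical eigensolver to the 5x5 matrix) gives the spectrum above. The single zero eigenvalue shows the graph is connected. By the matrix-tree theorem the graph has (1/5) * product of the nonzero eigenvalues = 5 spanning trees.

[0, 1.3820, 1.3820, 3.6180, 3.6180]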